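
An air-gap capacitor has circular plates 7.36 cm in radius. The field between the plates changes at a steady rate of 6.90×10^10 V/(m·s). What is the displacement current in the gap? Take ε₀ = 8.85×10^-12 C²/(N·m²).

With a uniform field, Φ_E = EA, so I_d = ε₀ A dE/dt = 0.0104 A.

0.0104 A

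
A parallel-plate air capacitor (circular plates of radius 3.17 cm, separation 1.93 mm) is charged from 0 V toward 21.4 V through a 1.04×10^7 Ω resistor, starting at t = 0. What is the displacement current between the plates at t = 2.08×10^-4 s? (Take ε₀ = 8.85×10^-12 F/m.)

5.17×10^-7 A

C = ε₀A/d = (8.85×10^-12)(3.157×10^-3)/(1.93×10^-3) = 1.448×10^-11 F and τ = RC = 1.506×10^-4 s. I_d in the gap equals the RC charging current.
I_d(t) = (V₀/R) e^(−t/τ) = 2.058×10^-6 · e^(−1.381) = 5.17×10^-7 A.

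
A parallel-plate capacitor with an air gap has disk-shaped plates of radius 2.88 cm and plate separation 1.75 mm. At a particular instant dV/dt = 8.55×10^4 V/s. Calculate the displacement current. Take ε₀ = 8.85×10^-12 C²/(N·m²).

E = V/d so dE/dt = (dV/dt)/d = 4.886×10^7 V/(m·s), and I_d = ε₀ A dE/dt = (8.85×10^-12)(2.606×10^-3)(4.886×10^7) = 1.13×10^-6 A.

1.13×10^-6 A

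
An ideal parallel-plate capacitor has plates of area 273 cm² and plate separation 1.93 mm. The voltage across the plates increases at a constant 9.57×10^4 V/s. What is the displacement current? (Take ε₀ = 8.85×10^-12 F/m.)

1.20×10^-5 A

C = ε₀A/d = (8.85×10^-12)(0.0273)/(1.93×10^-3) = 1.252×10^-10 F.
I_d = C dV/dt = (1.252×10^-10)(9.57×10^4) = 1.20×10^-5 A.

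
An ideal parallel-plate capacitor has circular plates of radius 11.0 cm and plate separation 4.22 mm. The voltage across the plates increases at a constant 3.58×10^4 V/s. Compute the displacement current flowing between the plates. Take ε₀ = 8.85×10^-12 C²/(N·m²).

The displacement current equals the charging current C dV/dt. With C = ε₀A/d = (8.85×10^-12)(0.03801)/(4.22×10^-3) = 7.971×10^-11 F, I_d = (7.971×10^-11)(3.58×10^4) = 2.85×10^-6 A.

2.85×10^-6 A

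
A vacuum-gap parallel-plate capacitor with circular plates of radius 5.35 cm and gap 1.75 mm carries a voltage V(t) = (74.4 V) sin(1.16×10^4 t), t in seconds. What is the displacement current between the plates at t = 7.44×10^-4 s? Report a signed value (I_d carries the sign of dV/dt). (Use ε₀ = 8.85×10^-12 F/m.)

C = ε₀A/d = (8.85×10^-12)(8.992×10^-3)/(1.75×10^-3) = 4.547×10^-11 F. dV/dt = V₀ω·cos(ωt); at ωt = 8.6304 rad this factor is -0.7007.
I_d = C dV/dt = (4.547×10^-11)(74.4)(1.16×10^4)(-0.7007) = -2.75×10^-5 A.

-2.75×10^-5 A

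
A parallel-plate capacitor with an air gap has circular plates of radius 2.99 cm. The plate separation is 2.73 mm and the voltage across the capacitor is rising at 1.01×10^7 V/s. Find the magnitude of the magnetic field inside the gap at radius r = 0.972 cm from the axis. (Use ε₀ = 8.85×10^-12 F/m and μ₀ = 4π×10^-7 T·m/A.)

With E = V/d, dE/dt = 3.700×10^9 V/(m·s) and πR² = 2.809×10^-3 m², giving I_d = ε₀ πR² dE/dt = 9.198×10^-5 A.
An Ampèrian loop of radius r encloses a fraction (r/R)² of I_d. Then B·2πr = μ₀ I_d (r/R)², giving B = μ₀ I_d r/(2πR²) = 2.00×10^-10 T.

2.00×10^-10 T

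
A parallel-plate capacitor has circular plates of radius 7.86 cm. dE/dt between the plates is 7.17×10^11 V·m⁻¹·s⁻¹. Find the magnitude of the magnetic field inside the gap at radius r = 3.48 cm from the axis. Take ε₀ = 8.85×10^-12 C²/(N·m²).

1.39×10^-7 T

Through the whole plate area (πR² = 0.01941 m²), I_d = ε₀ πR² dE/dt = 0.1232 A.
An Ampèrian loop of radius r encloses a fraction (r/R)² of I_d. Then B·2πr = μ₀ I_d (r/R)², giving B = μ₀ I_d r/(2πR²) = 1.39×10^-7 T.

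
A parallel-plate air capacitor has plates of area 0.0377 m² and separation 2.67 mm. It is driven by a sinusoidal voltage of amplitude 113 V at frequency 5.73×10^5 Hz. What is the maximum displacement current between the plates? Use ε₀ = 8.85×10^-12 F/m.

C = ε₀A/d = (8.85×10^-12)(0.0377)/(2.67×10^-3) = 1.250×10^-10 F; ω = 2πf = 3.600×10^6 rad/s.
I_d = C dV/dt, so |I_d|_max = C V₀ ω = (1.250×10^-10)(113)(3.600×10^6) = 0.0508 A.

0.0508 A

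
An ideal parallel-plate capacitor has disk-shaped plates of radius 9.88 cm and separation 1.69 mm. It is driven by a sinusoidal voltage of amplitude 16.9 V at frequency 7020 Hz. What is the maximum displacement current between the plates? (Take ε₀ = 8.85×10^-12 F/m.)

(dE/dt)_max = V₀ω/d = 4.411×10^8 V/(m·s); ω = 2πf = 4.411×10^4 rad/s.
I_d,max = ε₀ A (dE/dt)_max = (8.85×10^-12)(0.03067)(4.411×10^8) = 1.20×10^-4 A.

1.20×10^-4 A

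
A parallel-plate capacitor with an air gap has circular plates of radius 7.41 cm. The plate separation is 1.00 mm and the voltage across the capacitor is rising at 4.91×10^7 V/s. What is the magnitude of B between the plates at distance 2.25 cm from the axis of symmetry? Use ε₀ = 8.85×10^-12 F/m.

With E = V/d, dE/dt = 4.910×10^10 V/(m·s) and πR² = 0.01725 m², giving I_d = ε₀ πR² dE/dt = 7.496×10^-3 A.
An Ampèrian loop of radius r encloses a fraction (r/R)² of I_d. Then B·2πr = μ₀ I_d (r/R)², giving B = μ₀ I_d r/(2πR²) = 6.14×10^-9 T.

6.14×10^-9 T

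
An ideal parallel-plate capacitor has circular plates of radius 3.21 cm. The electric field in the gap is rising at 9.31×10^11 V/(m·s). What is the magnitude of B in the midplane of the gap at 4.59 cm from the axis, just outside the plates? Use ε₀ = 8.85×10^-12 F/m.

1.16×10^-7 T

I_d = ε₀ dΦ_E/dt = ε₀ πR² (dE/dt) = (8.85×10^-12)(3.237×10^-3)(9.31×10^11) = 0.02667 A through the full plate area.
For r ≥ R the full I_d is enclosed: B = μ₀ I_d/(2πr) = (4π×10^-7)(0.02667)/(2π·0.0459) = 1.16×10^-7 T.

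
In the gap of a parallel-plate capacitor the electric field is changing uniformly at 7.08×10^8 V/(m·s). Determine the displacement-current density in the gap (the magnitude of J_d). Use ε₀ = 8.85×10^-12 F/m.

6.27×10^-3 A/m²

J_d = ε₀ dE/dt = (8.85×10^-12)(7.08×10^8) = 6.27×10^-3 A/m².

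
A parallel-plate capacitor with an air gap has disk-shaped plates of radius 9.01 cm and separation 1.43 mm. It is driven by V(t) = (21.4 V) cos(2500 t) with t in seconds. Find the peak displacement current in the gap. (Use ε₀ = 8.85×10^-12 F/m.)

8.44×10^-6 A

(dE/dt)_max = V₀ω/d = 3.741×10^7 V/(m·s); ω = 2500 rad/s.
I_d,max = ε₀ A (dE/dt)_max = (8.85×10^-12)(0.02550)(3.741×10^7) = 8.44×10^-6 A.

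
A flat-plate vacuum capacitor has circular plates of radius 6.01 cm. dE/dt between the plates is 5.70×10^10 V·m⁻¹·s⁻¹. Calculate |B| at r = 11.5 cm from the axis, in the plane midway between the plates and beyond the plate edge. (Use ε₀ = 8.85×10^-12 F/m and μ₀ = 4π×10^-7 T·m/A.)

Total displacement current: I_d = ε₀(πR²)(dE/dt) = (8.85×10^-12)(0.01135)(5.70×10^10) = 5.726×10^-3 A.
For r ≥ R the full I_d is enclosed: B = μ₀ I_d/(2πr) = (4π×10^-7)(5.726×10^-3)/(2π·0.115) = 9.96×10^-9 T.

9.96×10^-9 T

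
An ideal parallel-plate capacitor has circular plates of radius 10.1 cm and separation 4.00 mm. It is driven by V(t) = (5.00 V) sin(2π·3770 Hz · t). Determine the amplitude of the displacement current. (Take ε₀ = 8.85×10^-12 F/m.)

The displacement current equals the conduction current C dV/dt, which peaks at C V₀ ω.
With C = ε₀A/d = (8.85×10^-12)(0.03205)/(4.00×10^-3) = 7.091×10^-11 F and ω = 2πf = 2.369×10^4 rad/s, I_d,max = (7.091×10^-11)(5.00)(2.369×10^4) = 8.40×10^-6 A.

8.40×10^-6 A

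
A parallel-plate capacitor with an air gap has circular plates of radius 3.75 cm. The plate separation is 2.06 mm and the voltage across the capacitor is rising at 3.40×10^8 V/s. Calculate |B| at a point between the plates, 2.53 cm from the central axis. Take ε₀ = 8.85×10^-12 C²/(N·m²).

2.32×10^-8 T

With E = V/d, dE/dt = 1.650×10^11 V/(m·s) and πR² = 4.418×10^-3 m², giving I_d = ε₀ πR² dE/dt = 6.451×10^-3 A.
∮B·dl = μ₀ I_d,enc with I_d,enc = I_d r²/R² = 2.936×10^-3 A; so B = μ₀ I_d,enc/(2πr) = 2.32×10^-8 T.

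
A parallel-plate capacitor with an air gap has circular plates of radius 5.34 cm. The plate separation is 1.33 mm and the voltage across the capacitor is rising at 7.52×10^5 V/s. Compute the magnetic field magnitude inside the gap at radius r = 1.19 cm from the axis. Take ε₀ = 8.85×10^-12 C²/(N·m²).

I_d = C dV/dt with C = ε₀πR²/d = 5.961×10^-11 F, so I_d = (5.961×10^-11)(7.52×10^5) = 4.483×10^-5 A.
For r < R the Ampère–Maxwell law gives B(2πr) = μ₀ I_d (r²/R²), so B = μ₀ I_d r/(2πR²) = (4π×10^-7)(4.483×10^-5)(0.0119)/(2π·0.0534²) = 3.74×10^-11 T.

3.74×10^-11 T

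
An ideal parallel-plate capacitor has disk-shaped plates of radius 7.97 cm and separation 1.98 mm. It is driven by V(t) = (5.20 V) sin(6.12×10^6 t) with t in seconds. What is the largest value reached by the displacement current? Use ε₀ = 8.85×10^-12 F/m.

2.84×10^-3 A

C = ε₀A/d = (8.85×10^-12)(0.01996)/(1.98×10^-3) = 8.922×10^-11 F; ω = 6.12×10^6 rad/s.
I_d = C dV/dt, so |I_d|_max = C V₀ ω = (8.922×10^-11)(5.20)(6.12×10^6) = 2.84×10^-3 A.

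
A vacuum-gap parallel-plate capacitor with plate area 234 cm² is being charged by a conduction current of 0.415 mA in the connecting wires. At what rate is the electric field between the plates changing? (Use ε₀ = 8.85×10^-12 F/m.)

By continuity, I_d in the gap equals the 0.415 mA flowing in the wire.
Since I_d = ε₀ A dE/dt, dE/dt = I_d/(ε₀A) = (4.15×10^-4)/((8.85×10^-12)(0.0234)) = 2.00×10^9 V/(m·s).

2.00×10^9 V/(m·s)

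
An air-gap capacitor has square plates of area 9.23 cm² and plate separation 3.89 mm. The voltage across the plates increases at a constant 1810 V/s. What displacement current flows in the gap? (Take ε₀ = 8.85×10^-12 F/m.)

3.80×10^-9 A

C = ε₀A/d = (8.85×10^-12)(9.23×10^-4)/(3.89×10^-3) = 2.100×10^-12 F.
I_d = C dV/dt = (2.100×10^-12)(1810) = 3.80×10^-9 A.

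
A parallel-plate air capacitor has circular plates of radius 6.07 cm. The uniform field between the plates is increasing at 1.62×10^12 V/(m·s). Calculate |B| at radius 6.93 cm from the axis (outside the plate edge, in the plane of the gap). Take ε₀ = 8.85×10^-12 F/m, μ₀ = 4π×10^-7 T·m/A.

4.79×10^-7 T

I_d = ε₀ dΦ_E/dt = ε₀ πR² (dE/dt) = (8.85×10^-12)(0.01158)(1.62×10^12) = 0.1660 A through the full plate area.
With r > R the enclosed displacement current is the full I_d; B = μ₀ I_d / (2πr) = 4.79×10^-7 T.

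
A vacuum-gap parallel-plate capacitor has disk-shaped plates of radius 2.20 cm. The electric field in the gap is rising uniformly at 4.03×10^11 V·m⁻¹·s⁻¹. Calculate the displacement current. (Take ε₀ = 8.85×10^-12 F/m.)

5.42×10^-3 A

I_d = ε₀ A (dE/dt) = (8.85×10^-12)(1.521×10^-3 m²)(4.03×10^11) = 5.42×10^-3 A.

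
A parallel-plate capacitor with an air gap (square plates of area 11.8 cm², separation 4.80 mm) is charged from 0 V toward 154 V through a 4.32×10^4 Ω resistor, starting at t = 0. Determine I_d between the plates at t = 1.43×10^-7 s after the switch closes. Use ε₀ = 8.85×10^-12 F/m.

C = ε₀A/d = (8.85×10^-12)(1.18×10^-3)/(4.80×10^-3) = 2.176×10^-12 F, so τ = RC = 9.400×10^-8 s.
The conduction current is I(t) = (V₀/R) e^(−t/τ), and the displacement current between the plates equals it.
t/τ = 1.521; I_d = (154/4.32×10^4) · e^(−1.521) = (3.565×10^-3)(0.2185) = 7.79×10^-4 A.

7.79×10^-4 A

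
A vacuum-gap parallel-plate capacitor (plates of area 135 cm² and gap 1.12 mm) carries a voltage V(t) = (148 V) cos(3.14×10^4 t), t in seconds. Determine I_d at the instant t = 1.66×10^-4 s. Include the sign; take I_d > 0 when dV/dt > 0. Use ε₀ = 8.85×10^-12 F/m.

4.35×10^-4 A

dE/dt = (V₀ω/d)·−sin(ωt) with ωt = 5.2124 rad: (148)(3.14×10^4)(0.8776)/(1.12×10^-3) = 3.641×10^9 V/(m·s).
I_d = ε₀ A dE/dt = (8.85×10^-12)(0.0135)(3.641×10^9) = 4.35×10^-4 A.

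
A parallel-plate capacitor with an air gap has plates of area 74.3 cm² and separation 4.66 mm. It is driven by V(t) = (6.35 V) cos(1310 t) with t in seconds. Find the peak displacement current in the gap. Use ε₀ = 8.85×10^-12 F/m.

C = ε₀A/d = (8.85×10^-12)(7.43×10^-3)/(4.66×10^-3) = 1.411×10^-11 F; ω = 1310 rad/s.
I_d = C dV/dt, so |I_d|_max = C V₀ ω = (1.411×10^-11)(6.35)(1310) = 1.17×10^-7 A.

1.17×10^-7 A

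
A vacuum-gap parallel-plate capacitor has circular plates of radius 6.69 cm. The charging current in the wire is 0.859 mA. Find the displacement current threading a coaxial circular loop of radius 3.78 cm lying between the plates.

2.74×10^-4 A

Between the plates the displacement current equals the wire current: I_d = 0.859 mA = 8.59×10^-4 A.
Since J_d is uniform, the enclosed fraction is (r/R)² = 0.3193, giving I_d,enc = 2.74×10^-4 A.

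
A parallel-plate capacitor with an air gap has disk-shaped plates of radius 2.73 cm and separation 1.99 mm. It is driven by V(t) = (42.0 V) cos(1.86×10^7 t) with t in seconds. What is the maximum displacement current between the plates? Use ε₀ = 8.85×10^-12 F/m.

C = ε₀A/d = (8.85×10^-12)(2.341×10^-3)/(1.99×10^-3) = 1.041×10^-11 F; ω = 1.86×10^7 rad/s.
I_d = C dV/dt, so |I_d|_max = C V₀ ω = (1.041×10^-11)(42.0)(1.86×10^7) = 8.13×10^-3 A.

8.13×10^-3 A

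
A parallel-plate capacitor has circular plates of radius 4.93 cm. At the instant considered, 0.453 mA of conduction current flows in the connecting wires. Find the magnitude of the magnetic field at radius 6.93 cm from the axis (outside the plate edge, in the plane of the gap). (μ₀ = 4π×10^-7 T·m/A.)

1.31×10^-9 T

No conduction current crosses the gap, so I_d there equals the 4.53×10^-4 A in the leads.
For r ≥ R the full I_d is enclosed: B = μ₀ I_d/(2πr) = (4π×10^-7)(4.53×10^-4)/(2π·0.0693) = 1.31×10^-9 T.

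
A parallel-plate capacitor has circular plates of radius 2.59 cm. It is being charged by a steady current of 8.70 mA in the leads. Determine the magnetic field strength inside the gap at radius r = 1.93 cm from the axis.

5.01×10^-8 T

No conduction current crosses the gap, so I_d there equals the 8.70×10^-3 A in the leads.
For r < R the Ampère–Maxwell law gives B(2πr) = μ₀ I_d (r²/R²), so B = μ₀ I_d r/(2πR²) = (4π×10^-7)(8.70×10^-3)(0.0193)/(2π·0.0259²) = 5.01×10^-8 T.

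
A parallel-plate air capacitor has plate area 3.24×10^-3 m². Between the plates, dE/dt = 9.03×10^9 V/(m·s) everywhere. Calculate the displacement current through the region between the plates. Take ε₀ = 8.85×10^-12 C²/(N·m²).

The displacement current is ε₀ times dΦ_E/dt = ε₀ A dE/dt = (8.85×10^-12)(3.24×10^-3)(9.03×10^9) = 2.59×10^-4 A.

2.59×10^-4 A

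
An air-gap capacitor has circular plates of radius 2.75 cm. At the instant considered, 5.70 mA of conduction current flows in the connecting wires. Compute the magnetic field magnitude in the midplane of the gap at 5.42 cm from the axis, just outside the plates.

Between the plates the displacement current equals the wire current: I_d = 5.70 mA = 5.70×10^-3 A.
For r ≥ R the full I_d is enclosed: B = μ₀ I_d/(2πr) = (4π×10^-7)(5.70×10^-3)/(2π·0.0542) = 2.10×10^-8 T.

2.10×10^-8 T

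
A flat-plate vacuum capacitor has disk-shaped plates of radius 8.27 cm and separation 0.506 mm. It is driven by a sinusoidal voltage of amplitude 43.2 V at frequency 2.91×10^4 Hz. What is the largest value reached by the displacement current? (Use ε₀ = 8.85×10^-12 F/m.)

The displacement current equals the conduction current C dV/dt, which peaks at C V₀ ω.
With C = ε₀A/d = (8.85×10^-12)(0.02149)/(5.06×10^-4) = 3.759×10^-10 F and ω = 2πf = 1.828×10^5 rad/s, I_d,max = (3.759×10^-10)(43.2)(1.828×10^5) = 2.97×10^-3 A.

2.97×10^-3 A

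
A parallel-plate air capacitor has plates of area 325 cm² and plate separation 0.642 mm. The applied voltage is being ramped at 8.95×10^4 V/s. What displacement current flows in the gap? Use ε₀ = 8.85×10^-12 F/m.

The displacement current equals the charging current C dV/dt. With C = ε₀A/d = (8.85×10^-12)(0.0325)/(6.42×10^-4) = 4.480×10^-10 F, I_d = (4.480×10^-10)(8.95×10^4) = 4.01×10^-5 A.

4.01×10^-5 A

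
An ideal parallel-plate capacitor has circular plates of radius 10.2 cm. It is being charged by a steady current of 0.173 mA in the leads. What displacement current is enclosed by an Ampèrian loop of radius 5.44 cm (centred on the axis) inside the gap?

Between the plates the displacement current equals the wire current: I_d = 0.173 mA = 1.73×10^-4 A.
The field is uniform, so I_d,enc = I_d (r/R)² = (1.73×10^-4)(5.44/10.2)² = 4.92×10^-5 A.

4.92×10^-5 A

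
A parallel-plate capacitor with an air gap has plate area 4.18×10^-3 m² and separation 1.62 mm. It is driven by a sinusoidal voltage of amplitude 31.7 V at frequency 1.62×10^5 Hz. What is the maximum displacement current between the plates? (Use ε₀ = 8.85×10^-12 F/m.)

The displacement current equals the conduction current C dV/dt, which peaks at C V₀ ω.
With C = ε₀A/d = (8.85×10^-12)(4.18×10^-3)/(1.62×10^-3) = 2.284×10^-11 F and ω = 2πf = 1.018×10^6 rad/s, I_d,max = (2.284×10^-11)(31.7)(1.018×10^6) = 7.37×10^-4 A.

7.37×10^-4 A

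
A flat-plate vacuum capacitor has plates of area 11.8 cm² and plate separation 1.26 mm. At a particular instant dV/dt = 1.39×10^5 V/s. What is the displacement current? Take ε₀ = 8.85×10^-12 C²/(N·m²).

The displacement current equals the charging current C dV/dt. With C = ε₀A/d = (8.85×10^-12)(1.18×10^-3)/(1.26×10^-3) = 8.288×10^-12 F, I_d = (8.288×10^-12)(1.39×10^5) = 1.15×10^-6 A.

1.15×10^-6 A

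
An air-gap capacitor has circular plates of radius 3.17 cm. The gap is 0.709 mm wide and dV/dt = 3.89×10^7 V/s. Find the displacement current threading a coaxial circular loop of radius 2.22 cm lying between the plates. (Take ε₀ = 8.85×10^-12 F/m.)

I_d = C dV/dt with C = ε₀πR²/d = 3.941×10^-11 F, so I_d = (3.941×10^-11)(3.89×10^7) = 1.533×10^-3 A.
Since J_d is uniform, the enclosed fraction is (r/R)² = 0.4904, giving I_d,enc = 7.52×10^-4 A.

7.52×10^-4 A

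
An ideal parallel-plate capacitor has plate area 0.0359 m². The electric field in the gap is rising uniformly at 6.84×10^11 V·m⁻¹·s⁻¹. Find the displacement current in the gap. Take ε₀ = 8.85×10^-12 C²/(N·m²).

0.217 A

With a uniform field, Φ_E = EA, so I_d = ε₀ A dE/dt = 0.217 A.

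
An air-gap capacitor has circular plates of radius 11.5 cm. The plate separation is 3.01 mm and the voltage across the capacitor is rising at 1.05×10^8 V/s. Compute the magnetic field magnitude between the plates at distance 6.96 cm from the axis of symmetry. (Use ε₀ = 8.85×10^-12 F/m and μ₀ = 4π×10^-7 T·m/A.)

1.35×10^-8 T

I_d = C dV/dt with C = ε₀πR²/d = 1.222×10^-10 F, so I_d = (1.222×10^-10)(1.05×10^8) = 0.01283 A.
∮B·dl = μ₀ I_d,enc with I_d,enc = I_d r²/R² = 4.699×10^-3 A; so B = μ₀ I_d,enc/(2πr) = 1.35×10^-8 T.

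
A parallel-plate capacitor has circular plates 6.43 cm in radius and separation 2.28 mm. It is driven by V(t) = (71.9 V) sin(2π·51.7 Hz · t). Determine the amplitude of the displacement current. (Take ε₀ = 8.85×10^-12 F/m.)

1.18×10^-6 A

The displacement current equals the conduction current C dV/dt, which peaks at C V₀ ω.
With C = ε₀A/d = (8.85×10^-12)(0.01299)/(2.28×10^-3) = 5.042×10^-11 F and ω = 2πf = 324.8 rad/s, I_d,max = (5.042×10^-11)(71.9)(324.8) = 1.18×10^-6 A.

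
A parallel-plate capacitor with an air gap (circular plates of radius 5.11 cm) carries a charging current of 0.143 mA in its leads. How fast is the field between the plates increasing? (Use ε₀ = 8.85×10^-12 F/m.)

The displacement current between the plates equals the conduction current, I_d = 0.143 mA.
Inverting I_d = ε₀ A dE/dt gives dE/dt = 1.43×10^-4 / (8.85×10^-12 · 8.203×10^-3) = 1.97×10^9 V/(m·s).

1.97×10^9 V/(m·s)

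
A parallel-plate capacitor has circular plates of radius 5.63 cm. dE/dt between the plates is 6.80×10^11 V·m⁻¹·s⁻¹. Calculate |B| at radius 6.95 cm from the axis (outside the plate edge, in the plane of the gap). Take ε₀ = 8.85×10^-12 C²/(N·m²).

Total displacement current: I_d = ε₀(πR²)(dE/dt) = (8.85×10^-12)(9.958×10^-3)(6.80×10^11) = 0.05993 A.
With r > R the enclosed displacement current is the full I_d; B = μ₀ I_d / (2πr) = 1.72×10^-7 T.

1.72×10^-7 T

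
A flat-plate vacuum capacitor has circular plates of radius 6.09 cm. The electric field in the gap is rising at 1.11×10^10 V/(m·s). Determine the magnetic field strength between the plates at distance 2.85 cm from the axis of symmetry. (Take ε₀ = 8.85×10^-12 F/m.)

I_d = ε₀ dΦ_E/dt = ε₀ πR² (dE/dt) = (8.85×10^-12)(0.01165)(1.11×10^10) = 1.144×10^-3 A through the full plate area.
An Ampèrian loop of radius r encloses a fraction (r/R)² of I_d. Then B·2πr = μ₀ I_d (r/R)², giving B = μ₀ I_d r/(2πR²) = 1.76×10^-9 T.

1.76×10^-9 T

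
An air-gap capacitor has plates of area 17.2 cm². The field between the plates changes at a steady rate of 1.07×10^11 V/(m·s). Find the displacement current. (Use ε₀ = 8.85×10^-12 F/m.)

I_d = ε₀ A (dE/dt) = (8.85×10^-12)(1.72×10^-3 m²)(1.07×10^11) = 1.63×10^-3 A.

1.63×10^-3 A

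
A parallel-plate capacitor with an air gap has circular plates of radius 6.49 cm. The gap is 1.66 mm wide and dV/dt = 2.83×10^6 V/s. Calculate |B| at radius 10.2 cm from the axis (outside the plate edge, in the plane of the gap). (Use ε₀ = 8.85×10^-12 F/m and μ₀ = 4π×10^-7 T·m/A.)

dE/dt = (dV/dt)/d = 1.705×10^9 V/(m·s); I_d = ε₀(πR²)(dE/dt) = (8.85×10^-12)(0.01323)(1.705×10^9) = 1.996×10^-4 A.
For r ≥ R the full I_d is enclosed: B = μ₀ I_d/(2πr) = (4π×10^-7)(1.996×10^-4)/(2π·0.102) = 3.91×10^-10 T.

3.91×10^-10 T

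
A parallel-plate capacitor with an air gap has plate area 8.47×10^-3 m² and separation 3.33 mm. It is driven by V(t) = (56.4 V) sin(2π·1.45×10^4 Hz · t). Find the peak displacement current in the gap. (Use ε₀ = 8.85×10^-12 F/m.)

C = ε₀A/d = (8.85×10^-12)(8.47×10^-3)/(3.33×10^-3) = 2.251×10^-11 F; ω = 2πf = 9.111×10^4 rad/s.
I_d = C dV/dt, so |I_d|_max = C V₀ ω = (2.251×10^-11)(56.4)(9.111×10^4) = 1.16×10^-4 A.

1.16×10^-4 A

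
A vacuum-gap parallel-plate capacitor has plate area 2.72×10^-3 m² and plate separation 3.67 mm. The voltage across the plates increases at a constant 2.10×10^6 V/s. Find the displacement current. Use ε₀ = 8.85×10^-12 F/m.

The displacement current equals the charging current C dV/dt. With C = ε₀A/d = (8.85×10^-12)(2.72×10^-3)/(3.67×10^-3) = 6.559×10^-12 F, I_d = (6.559×10^-12)(2.10×10^6) = 1.38×10^-5 A.

1.38×10^-5 A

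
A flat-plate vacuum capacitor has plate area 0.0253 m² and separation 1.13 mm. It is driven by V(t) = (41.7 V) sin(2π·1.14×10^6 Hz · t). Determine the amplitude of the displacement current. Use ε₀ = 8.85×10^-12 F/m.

0.0592 A

The displacement current equals the conduction current C dV/dt, which peaks at C V₀ ω.
With C = ε₀A/d = (8.85×10^-12)(0.0253)/(1.13×10^-3) = 1.981×10^-10 F and ω = 2πf = 7.163×10^6 rad/s, I_d,max = (1.981×10^-10)(41.7)(7.163×10^6) = 0.0592 A.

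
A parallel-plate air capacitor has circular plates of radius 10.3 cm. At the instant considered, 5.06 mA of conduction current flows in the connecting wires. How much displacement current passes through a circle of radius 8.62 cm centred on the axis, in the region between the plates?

No conduction current crosses the gap, so I_d there equals the 5.06×10^-3 A in the leads.
Through an area πr² the displacement current is I_d·(πr²/πR²) = I_d (r/R)² = 3.54×10^-3 A.

3.54×10^-3 A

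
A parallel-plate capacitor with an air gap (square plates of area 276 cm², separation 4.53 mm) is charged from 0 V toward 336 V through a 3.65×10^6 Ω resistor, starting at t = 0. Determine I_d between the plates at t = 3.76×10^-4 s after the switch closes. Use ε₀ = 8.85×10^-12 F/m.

C = ε₀A/d = (8.85×10^-12)(0.0276)/(4.53×10^-3) = 5.392×10^-11 F, so τ = RC = 1.968×10^-4 s.
The conduction current is I(t) = (V₀/R) e^(−t/τ), and the displacement current between the plates equals it.
t/τ = 1.911; I_d = (336/3.65×10^6) · e^(−1.911) = (9.205×10^-5)(0.1479) = 1.36×10^-5 A.

1.36×10^-5 A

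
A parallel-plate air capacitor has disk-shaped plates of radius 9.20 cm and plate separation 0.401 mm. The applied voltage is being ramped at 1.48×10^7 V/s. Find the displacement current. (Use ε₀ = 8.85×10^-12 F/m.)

E = V/d so dE/dt = (dV/dt)/d = 3.691×10^10 V/(m·s), and I_d = ε₀ A dE/dt = (8.85×10^-12)(0.02659)(3.691×10^10) = 8.69×10^-3 A.

8.69×10^-3 A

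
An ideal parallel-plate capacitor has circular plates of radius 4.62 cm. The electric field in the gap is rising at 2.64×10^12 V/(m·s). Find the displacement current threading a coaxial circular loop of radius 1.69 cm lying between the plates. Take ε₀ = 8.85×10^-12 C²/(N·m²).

I_d = ε₀ dΦ_E/dt = ε₀ πR² (dE/dt) = (8.85×10^-12)(6.706×10^-3)(2.64×10^12) = 0.1567 A through the full plate area.
Since J_d is uniform, the enclosed fraction is (r/R)² = 0.1338, giving I_d,enc = 0.0210 A.

0.0210 A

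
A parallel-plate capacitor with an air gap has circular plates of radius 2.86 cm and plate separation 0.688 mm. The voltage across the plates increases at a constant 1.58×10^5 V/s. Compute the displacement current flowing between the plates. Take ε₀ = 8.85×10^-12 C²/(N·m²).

5.22×10^-6 A

The field between the plates is E = V/d, so dE/dt = (1.58×10^5)/(6.88×10^-4 m) = 2.297×10^8 V/(m·s).
I_d = ε₀ A (dE/dt) = (8.85×10^-12)(2.570×10^-3)(2.297×10^8) = 5.22×10^-6 A.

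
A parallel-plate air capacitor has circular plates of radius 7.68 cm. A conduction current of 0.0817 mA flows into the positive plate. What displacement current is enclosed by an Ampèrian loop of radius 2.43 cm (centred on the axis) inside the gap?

Between the plates the displacement current equals the wire current: I_d = 0.0817 mA = 8.17×10^-5 A.
Since J_d is uniform, the enclosed fraction is (r/R)² = 0.1001, giving I_d,enc = 8.18×10^-6 A.

8.18×10^-6 A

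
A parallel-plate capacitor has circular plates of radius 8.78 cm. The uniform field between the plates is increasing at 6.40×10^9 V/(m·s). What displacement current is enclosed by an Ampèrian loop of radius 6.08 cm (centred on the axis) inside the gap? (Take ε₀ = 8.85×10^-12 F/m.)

Total displacement current: I_d = ε₀(πR²)(dE/dt) = (8.85×10^-12)(0.02422)(6.40×10^9) = 1.372×10^-3 A.
Through an area πr² the displacement current is I_d·(πr²/πR²) = I_d (r/R)² = 6.58×10^-4 A.

6.58×10^-4 A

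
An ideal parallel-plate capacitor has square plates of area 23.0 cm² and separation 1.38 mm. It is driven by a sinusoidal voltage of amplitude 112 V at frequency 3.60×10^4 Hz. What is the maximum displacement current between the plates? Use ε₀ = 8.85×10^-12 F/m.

The displacement current equals the conduction current C dV/dt, which peaks at C V₀ ω.
With C = ε₀A/d = (8.85×10^-12)(2.30×10^-3)/(1.38×10^-3) = 1.475×10^-11 F and ω = 2πf = 2.262×10^5 rad/s, I_d,max = (1.475×10^-11)(112)(2.262×10^5) = 3.74×10^-4 A.

3.74×10^-4 A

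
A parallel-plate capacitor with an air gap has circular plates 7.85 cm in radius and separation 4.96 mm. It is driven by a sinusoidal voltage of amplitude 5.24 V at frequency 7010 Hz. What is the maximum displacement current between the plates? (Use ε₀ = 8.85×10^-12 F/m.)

The displacement current equals the conduction current C dV/dt, which peaks at C V₀ ω.
With C = ε₀A/d = (8.85×10^-12)(0.01936)/(4.96×10^-3) = 3.454×10^-11 F and ω = 2πf = 4.405×10^4 rad/s, I_d,max = (3.454×10^-11)(5.24)(4.405×10^4) = 7.97×10^-6 A.

7.97×10^-6 A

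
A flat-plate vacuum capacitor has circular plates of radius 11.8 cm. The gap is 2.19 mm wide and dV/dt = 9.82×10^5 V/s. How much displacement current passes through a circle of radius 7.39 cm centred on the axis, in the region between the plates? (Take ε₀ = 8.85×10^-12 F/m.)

I_d = C dV/dt with C = ε₀πR²/d = 1.768×10^-10 F, so I_d = (1.768×10^-10)(9.82×10^5) = 1.736×10^-4 A.
Since J_d is uniform, the enclosed fraction is (r/R)² = 0.3922, giving I_d,enc = 6.81×10^-5 A.

6.81×10^-5 A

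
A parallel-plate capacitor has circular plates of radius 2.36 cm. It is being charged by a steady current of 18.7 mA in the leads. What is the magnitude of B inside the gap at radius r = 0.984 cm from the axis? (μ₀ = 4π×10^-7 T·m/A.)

6.61×10^-8 T

By continuity the displacement current in the gap matches the conduction current: I_d = 0.0187 A.
∮B·dl = μ₀ I_d,enc with I_d,enc = I_d r²/R² = 3.251×10^-3 A; so B = μ₀ I_d,enc/(2πr) = 6.61×10^-8 T.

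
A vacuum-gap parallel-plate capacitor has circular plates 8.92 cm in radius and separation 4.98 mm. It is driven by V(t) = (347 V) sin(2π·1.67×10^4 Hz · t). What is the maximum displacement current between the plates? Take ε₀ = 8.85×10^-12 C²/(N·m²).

1.62×10^-3 A

The displacement current equals the conduction current C dV/dt, which peaks at C V₀ ω.
With C = ε₀A/d = (8.85×10^-12)(0.02500)/(4.98×10^-3) = 4.443×10^-11 F and ω = 2πf = 1.049×10^5 rad/s, I_d,max = (4.443×10^-11)(347)(1.049×10^5) = 1.62×10^-3 A.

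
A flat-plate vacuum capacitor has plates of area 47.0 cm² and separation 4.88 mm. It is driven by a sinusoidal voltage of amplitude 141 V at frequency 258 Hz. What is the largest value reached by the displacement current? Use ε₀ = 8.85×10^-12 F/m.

1.95×10^-6 A

C = ε₀A/d = (8.85×10^-12)(4.70×10^-3)/(4.88×10^-3) = 8.524×10^-12 F; ω = 2πf = 1621 rad/s.
I_d = C dV/dt, so |I_d|_max = C V₀ ω = (8.524×10^-12)(141)(1621) = 1.95×10^-6 A.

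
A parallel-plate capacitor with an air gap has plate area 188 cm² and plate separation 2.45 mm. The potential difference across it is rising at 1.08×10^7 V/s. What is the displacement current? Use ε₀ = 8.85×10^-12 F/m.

The field between the plates is E = V/d, so dE/dt = (1.08×10^7)/(2.45×10^-3 m) = 4.408×10^9 V/(m·s).
I_d = ε₀ A (dE/dt) = (8.85×10^-12)(0.0188)(4.408×10^9) = 7.33×10^-4 A.

7.33×10^-4 A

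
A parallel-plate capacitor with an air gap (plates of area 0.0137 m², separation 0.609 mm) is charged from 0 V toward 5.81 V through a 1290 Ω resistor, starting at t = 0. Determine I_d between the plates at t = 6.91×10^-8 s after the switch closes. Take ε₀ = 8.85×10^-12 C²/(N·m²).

C = ε₀A/d = (8.85×10^-12)(0.0137)/(6.09×10^-4) = 1.991×10^-10 F, so τ = RC = 2.568×10^-7 s.
The conduction current is I(t) = (V₀/R) e^(−t/τ), and the displacement current between the plates equals it.
t/τ = 0.2691; I_d = (5.81/1290) · e^(−0.2691) = (4.504×10^-3)(0.7641) = 3.44×10^-3 A.

3.44×10^-3 A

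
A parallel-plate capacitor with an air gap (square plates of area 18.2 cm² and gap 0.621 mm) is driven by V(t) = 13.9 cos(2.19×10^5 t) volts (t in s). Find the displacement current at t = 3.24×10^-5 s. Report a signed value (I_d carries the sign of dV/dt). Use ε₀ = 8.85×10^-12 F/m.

dV/dt = (13.9)(2.19×10^5)·−sin(7.0956) = -2.210×10^6 V/s.
I_d = C dV/dt with C = ε₀A/d = (8.85×10^-12)(1.82×10^-3)/(6.21×10^-4) = 2.594×10^-11 F, so I_d = (2.594×10^-11)(-2.210×10^6) = -5.73×10^-5 A.

-5.73×10^-5 A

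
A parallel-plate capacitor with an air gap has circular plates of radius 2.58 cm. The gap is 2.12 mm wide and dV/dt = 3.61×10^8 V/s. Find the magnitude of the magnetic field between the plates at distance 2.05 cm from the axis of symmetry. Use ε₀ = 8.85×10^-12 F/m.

I_d = C dV/dt with C = ε₀πR²/d = 8.729×10^-12 F, so I_d = (8.729×10^-12)(3.61×10^8) = 3.151×10^-3 A.
∮B·dl = μ₀ I_d,enc with I_d,enc = I_d r²/R² = 1.989×10^-3 A; so B = μ₀ I_d,enc/(2πr) = 1.94×10^-8 T.

1.94×10^-8 T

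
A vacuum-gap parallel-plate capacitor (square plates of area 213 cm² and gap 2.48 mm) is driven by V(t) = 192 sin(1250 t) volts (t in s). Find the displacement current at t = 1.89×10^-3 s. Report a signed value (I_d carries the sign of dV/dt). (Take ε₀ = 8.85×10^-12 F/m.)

-1.30×10^-5 A

dV/dt = (192)(1250)·cos(2.3625) = -1.708×10^5 V/s.
I_d = C dV/dt with C = ε₀A/d = (8.85×10^-12)(0.0213)/(2.48×10^-3) = 7.601×10^-11 F, so I_d = (7.601×10^-11)(-1.708×10^5) = -1.30×10^-5 A.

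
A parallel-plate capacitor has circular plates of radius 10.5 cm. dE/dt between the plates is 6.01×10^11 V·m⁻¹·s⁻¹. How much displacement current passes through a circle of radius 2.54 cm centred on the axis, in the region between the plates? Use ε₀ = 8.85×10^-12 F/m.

0.0108 A

I_d = ε₀ dΦ_E/dt = ε₀ πR² (dE/dt) = (8.85×10^-12)(0.03464)(6.01×10^11) = 0.1842 A through the full plate area.
The field is uniform, so I_d,enc = I_d (r/R)² = (0.1842)(2.54/10.5)² = 0.0108 A.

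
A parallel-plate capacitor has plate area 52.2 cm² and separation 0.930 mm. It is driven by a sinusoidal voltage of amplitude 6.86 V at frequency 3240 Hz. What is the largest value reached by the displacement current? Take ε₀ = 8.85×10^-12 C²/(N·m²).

The displacement current equals the conduction current C dV/dt, which peaks at C V₀ ω.
With C = ε₀A/d = (8.85×10^-12)(5.22×10^-3)/(9.30×10^-4) = 4.967×10^-11 F and ω = 2πf = 2.036×10^4 rad/s, I_d,max = (4.967×10^-11)(6.86)(2.036×10^4) = 6.94×10^-6 A.

6.94×10^-6 A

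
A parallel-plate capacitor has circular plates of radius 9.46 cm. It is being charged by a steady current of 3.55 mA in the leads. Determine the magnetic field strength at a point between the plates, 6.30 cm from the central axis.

5.00×10^-9 T

By continuity the displacement current in the gap matches the conduction current: I_d = 3.55×10^-3 A.
∮B·dl = μ₀ I_d,enc with I_d,enc = I_d r²/R² = 1.574×10^-3 A; so B = μ₀ I_d,enc/(2πr) = 5.00×10^-9 T.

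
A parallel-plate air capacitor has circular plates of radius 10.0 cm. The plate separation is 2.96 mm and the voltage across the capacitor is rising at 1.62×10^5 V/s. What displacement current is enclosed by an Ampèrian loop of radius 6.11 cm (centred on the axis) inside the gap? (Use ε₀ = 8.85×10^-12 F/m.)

I_d = C dV/dt with C = ε₀πR²/d = 9.394×10^-11 F, so I_d = (9.394×10^-11)(1.62×10^5) = 1.522×10^-5 A.
Through an area πr² the displacement current is I_d·(πr²/πR²) = I_d (r/R)² = 5.68×10^-6 A.

5.68×10^-6 A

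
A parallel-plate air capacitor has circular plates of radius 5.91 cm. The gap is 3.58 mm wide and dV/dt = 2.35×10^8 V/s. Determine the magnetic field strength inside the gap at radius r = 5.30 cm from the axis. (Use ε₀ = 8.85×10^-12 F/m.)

With E = V/d, dE/dt = 6.564×10^10 V/(m·s) and πR² = 0.01097 m², giving I_d = ε₀ πR² dE/dt = 6.373×10^-3 A.
For r < R the Ampère–Maxwell law gives B(2πr) = μ₀ I_d (r²/R²), so B = μ₀ I_d r/(2πR²) = (4π×10^-7)(6.373×10^-3)(0.0530)/(2π·0.0591²) = 1.93×10^-8 T.

1.93×10^-8 T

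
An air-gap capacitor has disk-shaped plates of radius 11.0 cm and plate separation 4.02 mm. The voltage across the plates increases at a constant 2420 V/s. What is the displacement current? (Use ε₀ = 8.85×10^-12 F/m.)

2.03×10^-7 A

C = ε₀A/d = (8.85×10^-12)(0.03801)/(4.02×10^-3) = 8.368×10^-11 F.
I_d = C dV/dt = (8.368×10^-11)(2420) = 2.03×10^-7 A.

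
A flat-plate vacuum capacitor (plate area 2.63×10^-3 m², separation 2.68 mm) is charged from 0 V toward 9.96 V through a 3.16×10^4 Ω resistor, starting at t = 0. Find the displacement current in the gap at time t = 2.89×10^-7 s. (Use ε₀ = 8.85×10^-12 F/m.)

1.10×10^-4 A

C = ε₀A/d = (8.85×10^-12)(2.63×10^-3)/(2.68×10^-3) = 8.685×10^-12 F and τ = RC = 2.744×10^-7 s. I_d in the gap equals the RC charging current.
I_d(t) = (V₀/R) e^(−t/τ) = 3.152×10^-4 · e^(−1.053) = 1.10×10^-4 A.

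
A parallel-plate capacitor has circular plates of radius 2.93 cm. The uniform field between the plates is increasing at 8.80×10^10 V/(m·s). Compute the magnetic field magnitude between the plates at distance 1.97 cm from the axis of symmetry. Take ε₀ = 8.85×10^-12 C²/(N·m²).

9.64×10^-9 T

I_d = ε₀ dΦ_E/dt = ε₀ πR² (dE/dt) = (8.85×10^-12)(2.697×10^-3)(8.80×10^10) = 2.100×10^-3 A through the full plate area.
An Ampèrian loop of radius r encloses a fraction (r/R)² of I_d. Then B·2πr = μ₀ I_d (r/R)², giving B = μ₀ I_d r/(2πR²) = 9.64×10^-9 T.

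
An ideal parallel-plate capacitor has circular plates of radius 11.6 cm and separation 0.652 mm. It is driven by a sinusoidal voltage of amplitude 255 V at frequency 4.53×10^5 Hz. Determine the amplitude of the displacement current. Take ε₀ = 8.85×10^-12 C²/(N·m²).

C = ε₀A/d = (8.85×10^-12)(0.04227)/(6.52×10^-4) = 5.738×10^-10 F; ω = 2πf = 2.846×10^6 rad/s.
I_d = C dV/dt, so |I_d|_max = C V₀ ω = (5.738×10^-10)(255)(2.846×10^6) = 0.416 A.

0.416 A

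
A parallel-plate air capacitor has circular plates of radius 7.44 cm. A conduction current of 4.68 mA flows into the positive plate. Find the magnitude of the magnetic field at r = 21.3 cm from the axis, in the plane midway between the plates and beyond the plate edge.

Between the plates the displacement current equals the wire current: I_d = 4.68 mA = 4.68×10^-3 A.
Outside the plates the loop encloses all of I_d, so B·2πr = μ₀ I_d and B = 4.39×10^-9 T.

4.39×10^-9 T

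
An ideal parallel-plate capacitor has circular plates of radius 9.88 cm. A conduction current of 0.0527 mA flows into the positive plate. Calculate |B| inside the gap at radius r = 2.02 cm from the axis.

No conduction current crosses the gap, so I_d there equals the 5.27×10^-5 A in the leads.
∮B·dl = μ₀ I_d,enc with I_d,enc = I_d r²/R² = 2.203×10^-6 A; so B = μ₀ I_d,enc/(2πr) = 2.18×10^-11 T.

2.18×10^-11 T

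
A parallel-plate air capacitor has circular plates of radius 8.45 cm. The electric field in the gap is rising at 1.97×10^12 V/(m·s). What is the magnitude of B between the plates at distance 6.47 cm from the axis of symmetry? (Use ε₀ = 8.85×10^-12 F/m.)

7.09×10^-7 T

I_d = ε₀ dΦ_E/dt = ε₀ πR² (dE/dt) = (8.85×10^-12)(0.02243)(1.97×10^12) = 0.3911 A through the full plate area.
For r < R the Ampère–Maxwell law gives B(2πr) = μ₀ I_d (r²/R²), so B = μ₀ I_d r/(2πR²) = (4π×10^-7)(0.3911)(0.0647)/(2π·0.0845²) = 7.09×10^-7 T.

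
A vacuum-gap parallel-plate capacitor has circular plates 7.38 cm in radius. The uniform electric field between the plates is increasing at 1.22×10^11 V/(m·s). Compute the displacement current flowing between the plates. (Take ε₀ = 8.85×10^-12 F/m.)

0.0185 A

The displacement current is ε₀ times dΦ_E/dt = ε₀ A dE/dt = (8.85×10^-12)(0.01711)(1.22×10^11) = 0.0185 A.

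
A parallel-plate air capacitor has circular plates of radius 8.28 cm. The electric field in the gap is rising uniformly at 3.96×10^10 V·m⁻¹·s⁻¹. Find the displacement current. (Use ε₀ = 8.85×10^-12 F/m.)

7.55×10^-3 A

With a uniform field, Φ_E = EA, so I_d = ε₀ A dE/dt = 7.55×10^-3 A.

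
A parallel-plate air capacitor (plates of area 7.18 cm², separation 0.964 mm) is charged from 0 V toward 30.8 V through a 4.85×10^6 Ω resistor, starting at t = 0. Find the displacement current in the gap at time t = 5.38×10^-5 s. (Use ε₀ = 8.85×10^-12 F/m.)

1.18×10^-6 A

C = ε₀A/d = (8.85×10^-12)(7.18×10^-4)/(9.64×10^-4) = 6.592×10^-12 F, so τ = RC = 3.197×10^-5 s.
The conduction current is I(t) = (V₀/R) e^(−t/τ), and the displacement current between the plates equals it.
t/τ = 1.683; I_d = (30.8/4.85×10^6) · e^(−1.683) = (6.351×10^-6)(0.1858) = 1.18×10^-6 A.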